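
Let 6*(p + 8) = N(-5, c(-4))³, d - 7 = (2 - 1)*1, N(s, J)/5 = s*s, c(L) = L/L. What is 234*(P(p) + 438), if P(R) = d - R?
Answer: -76065639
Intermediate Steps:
c(L) = 1
N(s, J) = 5*s² (N(s, J) = 5*(s*s) = 5*s²)
d = 8 (d = 7 + (2 - 1)*1 = 7 + 1*1 = 7 + 1 = 8)
p = 1953077/6 (p = -8 + (5*(-5)²)³/6 = -8 + (5*25)³/6 = -8 + (⅙)*125³ = -8 + (⅙)*1953125 = -8 + 1953125/6 = 1953077/6 ≈ 3.2551e+5)
P(R) = 8 - R
234*(P(p) + 438) = 234*((8 - 1*1953077/6) + 438) = 234*((8 - 1953077/6) + 438) = 234*(-1953029/6 + 438) = 234*(-1950401/6) = -76065639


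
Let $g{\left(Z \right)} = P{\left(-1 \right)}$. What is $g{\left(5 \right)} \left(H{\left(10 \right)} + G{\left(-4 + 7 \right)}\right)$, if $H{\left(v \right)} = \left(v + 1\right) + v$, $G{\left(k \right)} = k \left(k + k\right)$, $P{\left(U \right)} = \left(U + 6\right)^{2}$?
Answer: $975$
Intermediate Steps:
$P{\left(U \right)} = \left(6 + U\right)^{2}$
$g{\left(Z \right)} = 25$ ($g{\left(Z \right)} = \left(6 - 1\right)^{2} = 5^{2} = 25$)
$G{\left(k \right)} = 2 k^{2}$ ($G{\left(k \right)} = k 2 k = 2 k^{2}$)
$H{\left(v \right)} = 1 + 2 v$ ($H{\left(v \right)} = \left(1 + v\right) + v = 1 + 2 v$)
$g{\left(5 \right)} \left(H{\left(10 \right)} + G{\left(-4 + 7 \right)}\right) = 25 \left(\left(1 + 2 \cdot 10\right) + 2 \left(-4 + 7\right)^{2}\right) = 25 \left(\left(1 + 20\right) + 2 \cdot 3^{2}\right) = 25 \left(21 + 2 \cdot 9\right) = 25 \left(21 + 18\right) = 25 \cdot 39 = 975$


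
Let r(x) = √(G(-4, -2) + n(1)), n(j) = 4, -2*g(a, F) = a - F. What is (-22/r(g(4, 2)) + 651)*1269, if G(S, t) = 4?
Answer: 826119 - 13959*√2/2 ≈ 8.1625e+5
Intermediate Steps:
g(a, F) = F/2 - a/2 (g(a, F) = -(a - F)/2 = F/2 - a/2)
r(x) = 2*√2 (r(x) = √(4 + 4) = √8 = 2*√2)
(-22/r(g(4, 2)) + 651)*1269 = (-22*√2/4 + 651)*1269 = (-11*√2/2 + 651)*1269 = (651 - 11*√2/2)*1269 = 826119 - 13959*√2/2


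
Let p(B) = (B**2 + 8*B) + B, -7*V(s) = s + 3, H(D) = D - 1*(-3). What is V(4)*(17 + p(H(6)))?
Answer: -179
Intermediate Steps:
H(D) = 3 + D (H(D) = D + 3 = 3 + D)
V(s) = -3/7 - s/7 (V(s) = -(s + 3)/7 = -(3 + s)/7 = -3/7 - s/7)
p(B) = B**2 + 9*B
V(4)*(17 + p(H(6))) = (-3/7 - 1/7*4)*(17 + (3 + 6)*(9 + (3 + 6))) = (-3/7 - 4/7)*(17 + 9*(9 + 9)) = -(17 + 9*18) = -(17 + 162) = -1*179 = -179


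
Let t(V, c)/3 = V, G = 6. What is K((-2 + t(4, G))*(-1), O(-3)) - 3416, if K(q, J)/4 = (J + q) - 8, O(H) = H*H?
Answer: -3452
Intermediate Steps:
t(V, c) = 3*V
O(H) = H²
K(q, J) = -32 + 4*J + 4*q (K(q, J) = 4*((J + q) - 8) = 4*(-8 + J + q) = -32 + 4*J + 4*q)
K((-2 + t(4, G))*(-1), O(-3)) - 3416 = (-32 + 4*(-3)² + 4*((-2 + 3*4)*(-1))) - 3416 = (-32 + 4*9 + 4*((-2 + 12)*(-1))) - 3416 = (-32 + 36 + 4*(10*(-1))) - 3416 = (-32 + 36 + 4*(-10)) - 3416 = (-32 + 36 - 40) - 3416 = -36 - 3416 = -3452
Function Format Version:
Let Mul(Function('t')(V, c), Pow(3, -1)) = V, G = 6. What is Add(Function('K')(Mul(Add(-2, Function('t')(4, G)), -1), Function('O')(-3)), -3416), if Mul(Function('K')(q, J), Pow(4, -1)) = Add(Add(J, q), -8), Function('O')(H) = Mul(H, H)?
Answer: -3452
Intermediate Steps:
Function('t')(V, c) = Mul(3, V)
Function('O')(H) = Pow(H, 2)
Function('K')(q, J) = Add(-32, Mul(4, J), Mul(4, q)) (Function('K')(q, J) = Mul(4, Add(Add(J, q), -8)) = Mul(4, Add(-8, J, q)) = Add(-32, Mul(4, J), Mul(4, q)))
Add(Function('K')(Mul(Add(-2, Function('t')(4, G)), -1), Function('O')(-3)), -3416) = Add(Add(-32, Mul(4, Pow(-3, 2)), Mul(4, Mul(Add(-2, Mul(3, 4)), -1))), -3416) = Add(Add(-32, Mul(4, 9), Mul(4, Mul(Add(-2, 12), -1))), -3416) = Add(Add(-32, 36, Mul(4, Mul(10, -1))), -3416) = Add(Add(-32, 36, Mul(4, -10)), -3416) = Add(Add(-32, 36, -40), -3416) = Add(-36, -3416) = -3452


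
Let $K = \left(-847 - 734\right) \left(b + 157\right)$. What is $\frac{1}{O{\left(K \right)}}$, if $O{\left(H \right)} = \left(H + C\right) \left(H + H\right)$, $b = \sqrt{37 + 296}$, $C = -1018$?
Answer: $\frac{2478523}{294505487370929694} - \frac{124363 \sqrt{37}}{392673983161239592} \approx 6.4894 \cdot 10^{-12}$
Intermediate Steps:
$b = 3 \sqrt{37}$ ($b = \sqrt{333} = 3 \sqrt{37} \approx 18.248$)
$K = -248217 - 4743 \sqrt{37}$ ($K = \left(-847 - 734\right) \left(3 \sqrt{37} + 157\right) = - 1581 \left(157 + 3 \sqrt{37}\right) = -248217 - 4743 \sqrt{37} \approx -2.7707 \cdot 10^{5}$)
$O{\left(H \right)} = 2 H \left(-1018 + H\right)$ ($O{\left(H \right)} = \left(H - 1018\right) \left(H + H\right) = \left(-1018 + H\right) 2 H = 2 H \left(-1018 + H\right)$)
$\frac{1}{O{\left(K \right)}} = \frac{1}{2 \left(-248217 - 4743 \sqrt{37}\right) \left(-1018 - \left(248217 + 4743 \sqrt{37}\right)\right)} = \frac{1}{2 \left(-248217 - 4743 \sqrt{37}\right) \left(-249235 - 4743 \sqrt{37}\right)} = \frac{1}{2 \left(-249235 - 4743 \sqrt{37}\right) \left(-248217 - 4743 \sqrt{37}\right)}$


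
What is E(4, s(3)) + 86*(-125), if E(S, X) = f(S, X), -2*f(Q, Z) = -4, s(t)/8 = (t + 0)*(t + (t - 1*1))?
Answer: -10748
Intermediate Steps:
s(t) = 8*t*(-1 + 2*t) (s(t) = 8*((t + 0)*(t + (t - 1*1))) = 8*(t*(t + (t - 1))) = 8*(t*(t + (-1 + t))) = 8*(t*(-1 + 2*t)) = 8*t*(-1 + 2*t))
f(Q, Z) = 2 (f(Q, Z) = -½*(-4) = 2)
E(S, X) = 2
E(4, s(3)) + 86*(-125) = 2 + 86*(-125) = 2 - 10750 = -10748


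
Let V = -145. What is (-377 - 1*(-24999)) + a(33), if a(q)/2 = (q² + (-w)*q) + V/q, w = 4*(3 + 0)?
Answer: 857974/33 ≈ 25999.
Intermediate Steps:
w = 12 (w = 4*3 = 12)
a(q) = -290/q - 24*q + 2*q² (a(q) = 2*((q² + (-1*12)*q) - 145/q) = 2*((q² - 12*q) - 145/q) = 2*(q² - 145/q - 12*q) = -290/q - 24*q + 2*q²)
(-377 - 1*(-24999)) + a(33) = (-377 - 1*(-24999)) + 2*(-145 + 33²*(-12 + 33))/33 = (-377 + 24999) + 2*(1/33)*(-145 + 1089*21) = 24622 + 2*(1/33)*(-145 + 22869) = 24622 + 2*(1/33)*22724 = 24622 + 45448/33 = 857974/33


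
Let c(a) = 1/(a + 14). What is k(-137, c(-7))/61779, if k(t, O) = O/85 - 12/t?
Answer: 7277/5035915185 ≈ 1.4450e-6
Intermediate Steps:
c(a) = 1/(14 + a)
k(t, O) = -12/t + O/85 (k(t, O) = O*(1/85) - 12/t = O/85 - 12/t = -12/t + O/85)
k(-137, c(-7))/61779 = (-12/(-137) + 1/(85*(14 - 7)))/61779 = (-12*(-1/137) + (1/85)/7)*(1/61779) = (12/137 + (1/85)*(⅐))*(1/61779) = (12/137 + 1/595)*(1/61779) = (7277/81515)*(1/61779) = 7277/5035915185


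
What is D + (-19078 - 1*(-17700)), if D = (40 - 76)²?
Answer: -82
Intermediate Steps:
D = 1296 (D = (-36)² = 1296)
D + (-19078 - 1*(-17700)) = 1296 + (-19078 - 1*(-17700)) = 1296 + (-19078 + 17700) = 1296 - 1378 = -82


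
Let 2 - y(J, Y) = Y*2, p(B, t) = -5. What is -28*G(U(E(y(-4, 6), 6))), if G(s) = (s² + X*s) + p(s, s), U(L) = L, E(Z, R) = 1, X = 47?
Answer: -1204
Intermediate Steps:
y(J, Y) = 2 - 2*Y (y(J, Y) = 2 - Y*2 = 2 - 2*Y)
G(s) = -5 + s² + 47*s (G(s) = (s² + 47*s) - 5 = -5 + s² + 47*s)
-28*G(U(E(y(-4, 6), 6))) = -28*(-5 + 1² + 47*1) = -28*(-5 + 1 + 47) = -28*43 = -1204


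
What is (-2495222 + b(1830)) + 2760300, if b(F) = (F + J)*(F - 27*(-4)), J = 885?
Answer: 5526748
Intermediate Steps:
b(F) = (108 + F)*(885 + F) (b(F) = (F + 885)*(F - 27*(-4)) = (885 + F)*(F + 108) = (885 + F)*(108 + F) = (108 + F)*(885 + F))
(-2495222 + b(1830)) + 2760300 = (-2495222 + (95580 + 1830² + 993*1830)) + 2760300 = (-2495222 + (95580 + 3348900 + 1817190)) + 2760300 = (-2495222 + 5261670) + 2760300 = 2766448 + 2760300 = 5526748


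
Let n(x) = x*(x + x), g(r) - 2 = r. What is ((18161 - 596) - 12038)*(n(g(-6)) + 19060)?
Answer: 105521484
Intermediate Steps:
g(r) = 2 + r
n(x) = 2*x² (n(x) = x*(2*x) = 2*x²)
((18161 - 596) - 12038)*(n(g(-6)) + 19060) = ((18161 - 596) - 12038)*(2*(2 - 6)² + 19060) = (17565 - 12038)*(2*(-4)² + 19060) = 5527*(2*16 + 19060) = 5527*(32 + 19060) = 5527*19092 = 105521484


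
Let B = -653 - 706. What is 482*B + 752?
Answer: -654286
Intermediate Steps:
B = -1359
482*B + 752 = 482*(-1359) + 752 = -655038 + 752 = -654286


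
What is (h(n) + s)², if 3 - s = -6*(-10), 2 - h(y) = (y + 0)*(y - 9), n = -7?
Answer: 27889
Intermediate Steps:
h(y) = 2 - y*(-9 + y) (h(y) = 2 - (y + 0)*(y - 9) = 2 - y*(-9 + y))
s = -57 (s = 3 - (-6)*(-10) = 3 - 1*60 = 3 - 60 = -57)
(h(n) + s)² = ((2 - 1*(-7)² + 9*(-7)) - 57)² = ((2 - 1*49 - 63) - 57)² = ((2 - 49 - 63) - 57)² = (-110 - 57)² = (-167)² = 27889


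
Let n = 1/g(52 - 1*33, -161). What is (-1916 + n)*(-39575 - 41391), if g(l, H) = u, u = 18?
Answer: 1396137221/9 ≈ 1.5513e+8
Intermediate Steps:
g(l, H) = 18
n = 1/18 ≈ 0.055556
(-1916 + n)*(-39575 - 41391) = (-1916 + 1/18)*(-39575 - 41391) = -34487/18*(-80966) = 1396137221/9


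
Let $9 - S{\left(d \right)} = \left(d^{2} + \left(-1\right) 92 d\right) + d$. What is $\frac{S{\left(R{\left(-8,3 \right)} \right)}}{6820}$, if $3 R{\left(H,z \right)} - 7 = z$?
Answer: $\frac{2711}{61380} \approx 0.044167$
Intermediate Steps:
$R{\left(H,z \right)} = \frac{7}{3} + \frac{z}{3}$
$S{\left(d \right)} = 9 - d^{2} + 91 d$ ($S{\left(d \right)} = 9 - \left(\left(d^{2} + \left(-1\right) 92 d\right) + d\right) = 9 - \left(\left(d^{2} - 92 d\right) + d\right) = 9 - \left(d^{2} - 91 d\right) = 9 - d^{2} + 91 d$)
$\frac{S{\left(R{\left(-8,3 \right)} \right)}}{6820} = \frac{9 - \left(\frac{7}{3} + \frac{1}{3} \cdot 3\right)^{2} + 91 \left(\frac{7}{3} + \frac{1}{3} \cdot 3\right)}{6820} = \left(9 - \left(\frac{7}{3} + 1\right)^{2} + 91 \left(\frac{7}{3} + 1\right)\right) \frac{1}{6820} = \left(9 - \left(\frac{10}{3}\right)^{2} + 91 \cdot \frac{10}{3}\right) \frac{1}{6820} = \left(9 - \frac{100}{9} + \frac{910}{3}\right) \frac{1}{6820} = \frac{2711}{9} \cdot \frac{1}{6820} = \frac{2711}{61380}$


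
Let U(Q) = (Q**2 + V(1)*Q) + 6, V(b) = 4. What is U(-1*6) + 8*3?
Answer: 42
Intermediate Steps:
U(Q) = 6 + Q**2 + 4*Q (U(Q) = (Q**2 + 4*Q) + 6 = 6 + Q**2 + 4*Q)
U(-1*6) + 8*3 = (6 + (-1*6)**2 + 4*(-1*6)) + 8*3 = (6 + (-6)**2 + 4*(-6)) + 24 = (6 + 36 - 24) + 24 = 18 + 24 = 42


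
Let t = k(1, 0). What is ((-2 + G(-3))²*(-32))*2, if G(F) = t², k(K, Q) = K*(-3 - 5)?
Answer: -246016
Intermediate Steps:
k(K, Q) = -8*K (k(K, Q) = K*(-8) = -8*K)
t = -8 (t = -8*1 = -8)
G(F) = 64 (G(F) = (-8)² = 64)
((-2 + G(-3))²*(-32))*2 = ((-2 + 64)²*(-32))*2 = (62²*(-32))*2 = (3844*(-32))*2 = -123008*2 = -246016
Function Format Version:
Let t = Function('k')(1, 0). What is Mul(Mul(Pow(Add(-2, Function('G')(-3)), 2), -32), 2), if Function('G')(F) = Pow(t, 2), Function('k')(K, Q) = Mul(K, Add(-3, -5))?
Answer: -246016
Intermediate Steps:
Function('k')(K, Q) = Mul(-8, K) (Function('k')(K, Q) = Mul(K, -8) = Mul(-8, K))
t = -8 (t = Mul(-8, 1) = -8)
Function('G')(F) = 64 (Function('G')(F) = Pow(-8, 2) = 64)
Mul(Mul(Pow(Add(-2, Function('G')(-3)), 2), -32), 2) = Mul(Mul(Pow(Add(-2, 64), 2), -32), 2) = Mul(Mul(Pow(62, 2), -32), 2) = Mul(Mul(3844, -32), 2) = Mul(-123008, 2) = -246016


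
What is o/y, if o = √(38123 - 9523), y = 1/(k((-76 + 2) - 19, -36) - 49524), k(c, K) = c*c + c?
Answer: -409680*√286 ≈ -6.9283e+6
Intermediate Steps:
k(c, K) = c + c² (k(c, K) = c² + c = c + c²)
y = -1/40968 (y = 1/(((-76 + 2) - 19)*(1 + ((-76 + 2) - 19)) - 49524) = 1/((-74 - 19)*(1 + (-74 - 19)) - 49524) = 1/(-93*(1 - 93) - 49524) = 1/(-93*(-92) - 49524) = 1/(8556 - 49524) = 1/(-40968) = -1/40968 ≈ -2.4409e-5)
o = 10*√286 (o = √28600 = 10*√286 ≈ 169.12)
o/y = (10*√286)/(-1/40968) = (10*√286)*(-40968) = -409680*√286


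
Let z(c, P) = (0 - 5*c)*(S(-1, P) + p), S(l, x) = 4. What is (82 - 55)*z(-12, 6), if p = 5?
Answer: 14580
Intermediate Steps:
z(c, P) = -45*c (z(c, P) = (0 - 5*c)*(4 + 5) = -5*c*9 = -45*c)
(82 - 55)*z(-12, 6) = (82 - 55)*(-45*(-12)) = 27*540 = 14580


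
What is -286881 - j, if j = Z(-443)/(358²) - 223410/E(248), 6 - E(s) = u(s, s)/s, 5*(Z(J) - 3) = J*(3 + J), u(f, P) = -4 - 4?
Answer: -544360206967/2178788 ≈ -2.4985e+5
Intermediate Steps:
u(f, P) = -8
Z(J) = 3 + J*(3 + J)/5 (Z(J) = 3 + (J*(3 + J))/5 = 3 + J*(3 + J)/5)
E(s) = 6 + 8/s (E(s) = 6 - (-8)/s = 6 + 8/s)
j = -80692673261/2178788 (j = (3 + (⅕)*(-443)² + (⅗)*(-443))/(358²) - 223410/(6 + 8/248) = (3 + (⅕)*196249 - 1329/5)/128164 - 223410/(6 + 8*(1/248)) = (3 + 196249/5 - 1329/5)*(1/128164) - 223410/(6 + 1/31) = 38987*(1/128164) - 223410/187/31 = 38987/128164 - 223410*31/187 = 38987/128164 - 629610/17 = -80692673261/2178788 ≈ -37036.)
-286881 - j = -286881 - 1*(-80692673261/2178788) = -286881 + 80692673261/2178788 = -544360206967/2178788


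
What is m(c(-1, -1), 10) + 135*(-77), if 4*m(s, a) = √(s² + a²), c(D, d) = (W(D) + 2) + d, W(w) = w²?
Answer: -10395 + √26/2 ≈ -10392.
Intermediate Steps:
c(D, d) = 2 + d + D² (c(D, d) = (D² + 2) + d = (2 + D²) + d = 2 + d + D²)
m(s, a) = √(a² + s²)/4 (m(s, a) = √(s² + a²)/4 = √(a² + s²)/4)
m(c(-1, -1), 10) + 135*(-77) = √(10² + (2 - 1 + (-1)²)²)/4 + 135*(-77) = √(100 + (2 - 1 + 1)²)/4 - 10395 = √(100 + 2²)/4 - 10395 = √(100 + 4)/4 - 10395 = √104/4 - 10395 = (2*√26)/4 - 10395 = √26/2 - 10395 = -10395 + √26/2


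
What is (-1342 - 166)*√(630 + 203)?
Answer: -10556*√17 ≈ -43524.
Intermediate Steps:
(-1342 - 166)*√(630 + 203) = -10556*√17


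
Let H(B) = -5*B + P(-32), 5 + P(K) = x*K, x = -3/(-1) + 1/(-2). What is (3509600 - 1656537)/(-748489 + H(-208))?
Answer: -1853063/747534 ≈ -2.4789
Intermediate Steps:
x = 5/2 (x = -3*(-1) + 1*(-½) = 3 - ½ = 5/2 ≈ 2.5000)
P(K) = -5 + 5*K/2
H(B) = -85 - 5*B (H(B) = -5*B + (-5 + (5/2)*(-32)) = -5*B + (-5 - 80) = -5*B - 85 = -85 - 5*B)
(3509600 - 1656537)/(-748489 + H(-208)) = (3509600 - 1656537)/(-748489 + (-85 - 5*(-208))) = 1853063/(-748489 + (-85 + 1040)) = 1853063/(-748489 + 955) = 1853063/(-747534) = 1853063*(-1/747534) = -1853063/747534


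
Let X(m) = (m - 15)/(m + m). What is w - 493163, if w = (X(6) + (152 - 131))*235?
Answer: -1953617/4 ≈ -4.8840e+5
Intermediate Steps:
X(m) = (-15 + m)/(2*m) (X(m) = (-15 + m)/((2*m)) = (-15 + m)*(1/(2*m)) = (-15 + m)/(2*m))
w = 19035/4 (w = ((½)*(-15 + 6)/6 + (152 - 131))*235 = ((½)*(⅙)*(-9) + 21)*235 = (-¾ + 21)*235 = (81/4)*235 = 19035/4 ≈ 4758.8)
w - 493163 = 19035/4 - 493163 = -1953617/4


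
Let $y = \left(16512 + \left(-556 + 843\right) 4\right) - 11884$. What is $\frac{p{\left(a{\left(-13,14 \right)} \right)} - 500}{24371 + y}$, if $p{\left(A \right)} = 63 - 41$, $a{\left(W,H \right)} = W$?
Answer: $- \frac{478}{30147} \approx -0.015856$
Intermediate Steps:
$y = 5776$ ($y = \left(16512 + 287 \cdot 4\right) - 11884 = \left(16512 + 1148\right) - 11884 = 17660 - 11884 = 5776$)
$p{\left(A \right)} = 22$ ($p{\left(A \right)} = 63 - 41 = 22$)
$\frac{p{\left(a{\left(-13,14 \right)} \right)} - 500}{24371 + y} = \frac{22 - 500}{24371 + 5776} = - \frac{478}{30147}$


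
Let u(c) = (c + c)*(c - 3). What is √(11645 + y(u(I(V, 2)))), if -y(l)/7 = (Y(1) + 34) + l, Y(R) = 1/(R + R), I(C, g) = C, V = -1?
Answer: √45390/2 ≈ 106.52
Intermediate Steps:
Y(R) = 1/(2*R)
u(c) = 2*c*(-3 + c) (u(c) = (2*c)*(-3 + c) = 2*c*(-3 + c))
y(l) = -483/2 - 7*l (y(l) = -7*(((½)/1 + 34) + l) = -7*(((½)*1 + 34) + l) = -7*((½ + 34) + l) = -7*(69/2 + l) = -483/2 - 7*l)
√(11645 + y(u(I(V, 2)))) = √(11645 + (-483/2 - 14*(-1)*(-3 - 1))) = √(11645 + (-483/2 - 14*(-1)*(-4))) = √(11645 + (-483/2 - 7*8)) = √(11645 + (-483/2 - 56)) = √(11645 - 595/2) = √(22695/2) = √45390/2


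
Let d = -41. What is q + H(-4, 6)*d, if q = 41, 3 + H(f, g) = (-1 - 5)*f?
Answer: -820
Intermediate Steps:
H(f, g) = -3 - 6*f (H(f, g) = -3 + (-1 - 5)*f = -3 - 6*f)
q + H(-4, 6)*d = 41 + (-3 - 6*(-4))*(-41) = 41 + (-3 + 24)*(-41) = 41 + 21*(-41) = 41 - 861 = -820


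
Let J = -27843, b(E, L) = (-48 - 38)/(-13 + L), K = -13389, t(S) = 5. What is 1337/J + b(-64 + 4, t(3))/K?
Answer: -8089069/165684412 ≈ -0.048822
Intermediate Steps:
b(E, L) = -86/(-13 + L)
1337/J + b(-64 + 4, t(3))/K = 1337/(-27843) - 86/(-13 + 5)/(-13389) = 1337*(-1/27843) - 86/(-8)*(-1/13389) = -1337/27843 - 86*(-⅛)*(-1/13389) = -1337/27843 + (43/4)*(-1/13389) = -1337/27843 - 43/53556 = -8089069/165684412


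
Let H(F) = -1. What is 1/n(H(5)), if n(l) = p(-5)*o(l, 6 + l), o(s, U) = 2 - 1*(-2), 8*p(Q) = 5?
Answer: ⅖ ≈ 0.40000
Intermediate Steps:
p(Q) = 5/8 (p(Q) = (⅛)*5 = 5/8)
o(s, U) = 4 (o(s, U) = 2 + 2 = 4)
n(l) = 5/2 (n(l) = (5/8)*4 = 5/2)
1/n(H(5)) = 1/(5/2) = ⅖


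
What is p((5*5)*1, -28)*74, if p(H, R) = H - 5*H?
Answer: -7400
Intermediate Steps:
p(H, R) = -4*H
p((5*5)*1, -28)*74 = -4*5*5*74 = -100*74 = -7400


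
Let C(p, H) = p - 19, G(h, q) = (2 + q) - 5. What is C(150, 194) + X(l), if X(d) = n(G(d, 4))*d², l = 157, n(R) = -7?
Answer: -172412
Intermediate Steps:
G(h, q) = -3 + q
C(p, H) = -19 + p
X(d) = -7*d²
C(150, 194) + X(l) = (-19 + 150) - 7*157² = 131 - 7*24649 = 131 - 172543 = -172412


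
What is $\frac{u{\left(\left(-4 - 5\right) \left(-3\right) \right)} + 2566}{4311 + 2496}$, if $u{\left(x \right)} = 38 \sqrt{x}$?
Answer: $\frac{2566}{6807} + \frac{38 \sqrt{3}}{2269} \approx 0.40597$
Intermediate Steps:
$\frac{u{\left(\left(-4 - 5\right) \left(-3\right) \right)} + 2566}{4311 + 2496} = \frac{38 \sqrt{\left(-4 - 5\right) \left(-3\right)} + 2566}{4311 + 2496} = \frac{38 \sqrt{\left(-9\right) \left(-3\right)} + 2566}{6807} = \left(38 \sqrt{27} + 2566\right) \frac{1}{6807} = \left(38 \cdot 3 \sqrt{3} + 2566\right) \frac{1}{6807} = \left(114 \sqrt{3} + 2566\right) \frac{1}{6807} = \left(2566 + 114 \sqrt{3}\right) \frac{1}{6807} = \frac{2566}{6807} + \frac{38 \sqrt{3}}{2269}$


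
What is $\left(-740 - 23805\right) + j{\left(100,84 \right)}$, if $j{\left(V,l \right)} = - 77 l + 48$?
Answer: $-30965$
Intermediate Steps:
$j{\left(V,l \right)} = 48 - 77 l$
$\left(-740 - 23805\right) + j{\left(100,84 \right)} = \left(-740 - 23805\right) + \left(48 - 6468\right) = -24545 + \left(48 - 6468\right) = -24545 - 6420 = -30965$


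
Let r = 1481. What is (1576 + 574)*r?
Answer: 3184150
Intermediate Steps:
(1576 + 574)*r = (1576 + 574)*1481 = 2150*1481 = 3184150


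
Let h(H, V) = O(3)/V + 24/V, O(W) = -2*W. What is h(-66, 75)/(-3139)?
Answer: -6/78475 ≈ -7.6458e-5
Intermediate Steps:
h(H, V) = 18/V (h(H, V) = (-2*3)/V + 24/V = -6/V + 24/V = 18/V)
h(-66, 75)/(-3139) = (18/75)/(-3139) = (18*(1/75))*(-1/3139) = (6/25)*(-1/3139) = -6/78475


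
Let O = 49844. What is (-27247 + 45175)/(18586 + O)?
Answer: 2988/11405 ≈ 0.26199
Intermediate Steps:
(-27247 + 45175)/(18586 + O) = (-27247 + 45175)/(18586 + 49844) = 17928/68430 = 17928*(1/68430) = 2988/11405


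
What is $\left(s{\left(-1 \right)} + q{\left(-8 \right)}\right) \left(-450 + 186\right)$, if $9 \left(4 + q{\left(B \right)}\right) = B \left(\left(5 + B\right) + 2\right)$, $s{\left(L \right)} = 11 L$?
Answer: $\frac{11176}{3} \approx 3725.3$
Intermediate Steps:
$q{\left(B \right)} = -4 + \frac{B \left(7 + B\right)}{9}$ ($q{\left(B \right)} = -4 + \frac{B \left(\left(5 + B\right) + 2\right)}{9} = -4 + \frac{B \left(7 + B\right)}{9}$)
$\left(s{\left(-1 \right)} + q{\left(-8 \right)}\right) \left(-450 + 186\right) = \left(11 \left(-1\right) + \left(-4 + \frac{\left(-8\right)^{2}}{9} + \frac{7}{9} \left(-8\right)\right)\right) \left(-450 + 186\right) = \left(-11 - \frac{28}{9}\right) \left(-264\right) = \left(- \frac{127}{9}\right) \left(-264\right) = \frac{11176}{3}$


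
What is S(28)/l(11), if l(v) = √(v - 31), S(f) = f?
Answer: -14*I*√5/5 ≈ -6.261*I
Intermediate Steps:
l(v) = √(-31 + v)
S(28)/l(11) = 28/(√(-31 + 11)) = 28/(√(-20)) = 28/((2*I*√5)) = 28*(-I*√5/10) = -14*I*√5/5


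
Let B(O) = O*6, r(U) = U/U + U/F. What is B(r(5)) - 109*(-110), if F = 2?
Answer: 12011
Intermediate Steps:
r(U) = 1 + U/2 (r(U) = U/U + U/2 = 1 + U*(1/2) = 1 + U/2)
B(O) = 6*O
B(r(5)) - 109*(-110) = 6*(1 + (1/2)*5) - 109*(-110) = 6*(1 + 5/2) + 11990 = 6*(7/2) + 11990 = 21 + 11990 = 12011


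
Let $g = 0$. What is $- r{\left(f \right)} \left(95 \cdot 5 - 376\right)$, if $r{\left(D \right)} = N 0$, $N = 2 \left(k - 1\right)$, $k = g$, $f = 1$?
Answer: $0$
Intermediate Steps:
$k = 0$
$N = -2$ ($N = 2 \left(0 - 1\right) = 2 \left(-1\right) = -2$)
$r{\left(D \right)} = 0$ ($r{\left(D \right)} = \left(-2\right) 0 = 0$)
$- r{\left(f \right)} \left(95 \cdot 5 - 376\right) = \left(-1\right) 0 \left(95 \cdot 5 - 376\right) = 0 \left(475 - 376\right) = 0 \cdot 99 = 0$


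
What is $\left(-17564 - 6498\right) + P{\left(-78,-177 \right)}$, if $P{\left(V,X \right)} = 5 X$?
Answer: $-24947$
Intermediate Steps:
$\left(-17564 - 6498\right) + P{\left(-78,-177 \right)} = \left(-17564 - 6498\right) + 5 \left(-177\right) = -24062 - 885 = -24947$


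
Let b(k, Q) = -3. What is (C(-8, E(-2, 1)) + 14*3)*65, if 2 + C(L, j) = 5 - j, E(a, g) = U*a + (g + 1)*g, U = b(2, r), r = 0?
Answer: 2405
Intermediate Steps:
U = -3
E(a, g) = -3*a + g*(1 + g) (E(a, g) = -3*a + (g + 1)*g = -3*a + (1 + g)*g = -3*a + g*(1 + g))
C(L, j) = 3 - j (C(L, j) = -2 + (5 - j) = 3 - j)
(C(-8, E(-2, 1)) + 14*3)*65 = ((3 - (1 + 1**2 - 3*(-2))) + 14*3)*65 = ((3 - (1 + 1 + 6)) + 42)*65 = ((3 - 1*8) + 42)*65 = ((3 - 8) + 42)*65 = (-5 + 42)*65 = 37*65 = 2405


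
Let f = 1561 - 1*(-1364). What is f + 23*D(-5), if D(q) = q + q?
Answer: 2695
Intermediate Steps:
f = 2925 (f = 1561 + 1364 = 2925)
D(q) = 2*q
f + 23*D(-5) = 2925 + 23*(2*(-5)) = 2925 + 23*(-10) = 2925 - 230 = 2695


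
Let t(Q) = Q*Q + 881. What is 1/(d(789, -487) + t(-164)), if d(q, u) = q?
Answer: 1/28566 ≈ 3.5007e-5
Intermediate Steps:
t(Q) = 881 + Q² (t(Q) = Q² + 881 = 881 + Q²)
1/(d(789, -487) + t(-164)) = 1/(789 + (881 + (-164)²)) = 1/(789 + (881 + 26896)) = 1/(789 + 27777) = 1/28566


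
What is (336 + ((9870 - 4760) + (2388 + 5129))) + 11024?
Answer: 23987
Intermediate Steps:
(336 + ((9870 - 4760) + (2388 + 5129))) + 11024 = (336 + (5110 + 7517)) + 11024 = (336 + 12627) + 11024 = 12963 + 11024 = 23987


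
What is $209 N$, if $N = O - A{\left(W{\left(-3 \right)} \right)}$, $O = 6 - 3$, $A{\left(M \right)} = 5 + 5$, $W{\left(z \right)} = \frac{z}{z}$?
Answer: $-1463$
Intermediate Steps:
$W{\left(z \right)} = 1$
$A{\left(M \right)} = 10$
$O = 3$
$N = -7$ ($N = 3 - 10 = -7$)
$209 N = 209 \left(-7\right) = -1463$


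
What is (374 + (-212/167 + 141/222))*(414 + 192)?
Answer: 1398058059/6179 ≈ 2.2626e+5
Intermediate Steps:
(374 + (-212/167 + 141/222))*(414 + 192) = (374 + (-212*1/167 + 141*(1/222)))*606 = (374 + (-212/167 + 47/74))*606 = (374 - 7839/12358)*606 = (4614053/12358)*606 = 1398058059/6179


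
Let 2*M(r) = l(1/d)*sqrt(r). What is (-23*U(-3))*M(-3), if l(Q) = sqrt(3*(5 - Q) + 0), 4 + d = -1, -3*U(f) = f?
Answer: -69*I*sqrt(130)/10 ≈ -78.672*I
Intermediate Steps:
U(f) = -f/3
d = -5 (d = -4 - 1 = -5)
l(Q) = sqrt(15 - 3*Q) (l(Q) = sqrt((15 - 3*Q) + 0) = sqrt(15 - 3*Q))
M(r) = sqrt(390)*sqrt(r)/10 (M(r) = (sqrt(15 - 3/(-5))*sqrt(r))/2 = (sqrt(15 - 3*(-1/5))*sqrt(r))/2 = (sqrt(15 + 3/5)*sqrt(r))/2 = (sqrt(78/5)*sqrt(r))/2 = ((sqrt(390)/5)*sqrt(r))/2 = (sqrt(390)*sqrt(r)/5)/2 = sqrt(390)*sqrt(r)/10)
(-23*U(-3))*M(-3) = (-(-23)*(-3)/3)*(sqrt(390)*sqrt(-3)/10) = (-23*1)*(sqrt(390)*(I*sqrt(3))/10) = -69*I*sqrt(130)/10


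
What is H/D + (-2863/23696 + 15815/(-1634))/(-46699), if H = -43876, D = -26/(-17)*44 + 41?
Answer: -96334614263163775/237771844603984 ≈ -405.16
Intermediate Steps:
D = 1841/17 (D = -26*(-1/17)*44 + 41 = (26/17)*44 + 41 = 1144/17 + 41 = 1841/17 ≈ 108.29)
H/D + (-2863/23696 + 15815/(-1634))/(-46699) = -43876/1841/17 + (-2863/23696 + 15815/(-1634))/(-46699) = -43876*17/1841 + (-2863*1/23696 + 15815*(-1/1634))*(-1/46699) = -106556/263 + (-2863/23696 - 15815/1634)*(-1/46699) = -106556/263 - 189715191/19359632*(-1/46699) = -106556/263 + 189715191/904075454768 = -96334614263163775/237771844603984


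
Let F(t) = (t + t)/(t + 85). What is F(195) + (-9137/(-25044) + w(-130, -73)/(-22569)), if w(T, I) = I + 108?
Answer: 386012819/219807014 ≈ 1.7561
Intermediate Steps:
w(T, I) = 108 + I
F(t) = 2*t/(85 + t) (F(t) = (2*t)/(85 + t) = 2*t/(85 + t))
F(195) + (-9137/(-25044) + w(-130, -73)/(-22569)) = 2*195/(85 + 195) + (-9137/(-25044) + (108 - 73)/(-22569)) = 2*195/280 + (-9137*(-1/25044) + 35*(-1/22569)) = 2*195*(1/280) + (9137/25044 - 35/22569) = 39/28 + 22815157/62802004 = 386012819/219807014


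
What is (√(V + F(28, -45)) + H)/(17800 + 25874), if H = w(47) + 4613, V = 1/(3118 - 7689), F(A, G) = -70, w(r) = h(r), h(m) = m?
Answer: 2330/21837 + I*√1462587441/199633854 ≈ 0.1067 + 0.00019157*I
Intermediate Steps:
w(r) = r
V = -1/4571 (V = 1/(-4571) = -1/4571 ≈ -0.00021877)
H = 4660 (H = 47 + 4613 = 4660)
(√(V + F(28, -45)) + H)/(17800 + 25874) = (√(-1/4571 - 70) + 4660)/(17800 + 25874) = (√(-319971/4571) + 4660)/43674 = (I*√1462587441/4571 + 4660)*(1/43674) = (4660 + I*√1462587441/4571)*(1/43674) = 2330/21837 + I*√1462587441/199633854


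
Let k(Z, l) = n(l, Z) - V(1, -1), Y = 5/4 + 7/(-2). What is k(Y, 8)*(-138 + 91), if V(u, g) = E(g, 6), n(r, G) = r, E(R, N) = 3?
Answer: -235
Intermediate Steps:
V(u, g) = 3
Y = -9/4 (Y = 5*(¼) + 7*(-½) = 5/4 - 7/2 = -9/4 ≈ -2.2500)
k(Z, l) = -3 + l (k(Z, l) = l - 1*3 = l - 3 = -3 + l)
k(Y, 8)*(-138 + 91) = (-3 + 8)*(-138 + 91) = 5*(-47) = -235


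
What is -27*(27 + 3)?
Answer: -810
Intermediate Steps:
-27*(27 + 3) = -27*30 = -810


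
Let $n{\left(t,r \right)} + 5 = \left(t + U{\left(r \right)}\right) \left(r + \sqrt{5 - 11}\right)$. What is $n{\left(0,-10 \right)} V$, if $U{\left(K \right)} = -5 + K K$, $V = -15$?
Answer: $14325 - 1425 i \sqrt{6} \approx 14325.0 - 3490.5 i$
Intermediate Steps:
$U{\left(K \right)} = -5 + K^{2}$
$n{\left(t,r \right)} = -5 + \left(r + i \sqrt{6}\right) \left(-5 + t + r^{2}\right)$ ($n{\left(t,r \right)} = -5 + \left(t + \left(-5 + r^{2}\right)\right) \left(r + \sqrt{5 - 11}\right) = -5 + \left(-5 + t + r^{2}\right) \left(r + \sqrt{-6}\right) = -5 + \left(-5 + t + r^{2}\right) \left(r + i \sqrt{6}\right) = -5 + \left(r + i \sqrt{6}\right) \left(-5 + t + r^{2}\right)$)
$n{\left(0,-10 \right)} V = \left(-5 - 0 - 10 \left(-5 + \left(-10\right)^{2}\right) + i 0 \sqrt{6} + i \sqrt{6} \left(-5 + \left(-10\right)^{2}\right)\right) \left(-15\right) = \left(-5 + 0 - 10 \left(-5 + 100\right) + 0 + i \sqrt{6} \left(-5 + 100\right)\right) \left(-15\right) = \left(-5 + 0 - 950 + 0 + i \sqrt{6} \cdot 95\right) \left(-15\right) = \left(-5 + 0 - 950 + 0 + 95 i \sqrt{6}\right) \left(-15\right) = \left(-955 + 95 i \sqrt{6}\right) \left(-15\right) = 14325 - 1425 i \sqrt{6}$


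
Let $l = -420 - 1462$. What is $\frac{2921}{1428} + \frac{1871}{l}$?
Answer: $\frac{1412767}{1343748} \approx 1.0514$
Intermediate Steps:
$l = -1882$ ($l = -420 - 1462 = -1882$)
$\frac{2921}{1428} + \frac{1871}{l} = \frac{2921}{1428} + \frac{1871}{-1882} = 2921 \cdot \frac{1}{1428} + 1871 \left(- \frac{1}{1882}\right) = \frac{2921}{1428} - \frac{1871}{1882} = \frac{1412767}{1343748}$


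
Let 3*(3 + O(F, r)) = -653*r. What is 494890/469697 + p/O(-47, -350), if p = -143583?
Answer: -89218857563/107345022077 ≈ -0.83114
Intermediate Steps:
O(F, r) = -3 - 653*r/3 (O(F, r) = -3 + (-653*r)/3 = -3 - 653*r/3)
494890/469697 + p/O(-47, -350) = 494890/469697 - 143583/(-3 - 653/3*(-350)) = 494890*(1/469697) - 143583/(-3 + 228550/3) = 494890/469697 - 143583/228541/3 = 494890/469697 - 143583*3/228541 = 494890/469697 - 430749/228541 = -89218857563/107345022077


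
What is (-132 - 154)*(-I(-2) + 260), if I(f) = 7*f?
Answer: -78364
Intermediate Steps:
(-132 - 154)*(-I(-2) + 260) = (-132 - 154)*(-7*(-2) + 260) = -286*(-1*(-14) + 260) = -286*(14 + 260) = -286*274 = -78364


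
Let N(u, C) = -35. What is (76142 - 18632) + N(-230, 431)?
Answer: 57475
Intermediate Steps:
(76142 - 18632) + N(-230, 431) = (76142 - 18632) - 35 = 57510 - 35 = 57475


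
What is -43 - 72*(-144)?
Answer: 10325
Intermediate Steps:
-43 - 72*(-144) = -43 + 10368 = 10325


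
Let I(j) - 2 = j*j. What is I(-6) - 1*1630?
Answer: -1592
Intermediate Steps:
I(j) = 2 + j² (I(j) = 2 + j*j = 2 + j²)
I(-6) - 1*1630 = (2 + (-6)²) - 1*1630 = (2 + 36) - 1630 = 38 - 1630 = -1592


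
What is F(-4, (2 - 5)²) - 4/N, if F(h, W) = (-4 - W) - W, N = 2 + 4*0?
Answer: -24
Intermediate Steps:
N = 2 (N = 2 + 0 = 2)
F(h, W) = -4 - 2*W
F(-4, (2 - 5)²) - 4/N = (-4 - 2*(2 - 5)²) - 4/2 = (-4 - 2*(-3)²) - 4*½ = (-4 - 2*9) - 2 = (-4 - 18) - 2 = -22 - 2 = -24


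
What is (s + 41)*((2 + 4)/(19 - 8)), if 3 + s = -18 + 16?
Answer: 216/11 ≈ 19.636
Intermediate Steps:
s = -5 (s = -3 + (-18 + 16) = -3 - 2 = -5)
(s + 41)*((2 + 4)/(19 - 8)) = (-5 + 41)*((2 + 4)/(19 - 8)) = 36*(6/11) = 216/11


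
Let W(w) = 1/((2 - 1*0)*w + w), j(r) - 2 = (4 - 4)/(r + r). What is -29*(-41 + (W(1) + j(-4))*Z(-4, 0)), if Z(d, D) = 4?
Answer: 2755/3 ≈ 918.33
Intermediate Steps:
j(r) = 2 (j(r) = 2 + (4 - 4)/(r + r) = 2 + 0/((2*r)) = 2 + 0*(1/(2*r)) = 2 + 0 = 2)
W(w) = 1/(3*w) (W(w) = 1/((2 + 0)*w + w) = 1/(2*w + w) = 1/(3*w))
-29*(-41 + (W(1) + j(-4))*Z(-4, 0)) = -29*(-41 + ((⅓)/1 + 2)*4) = -29*(-41 + ((⅓)*1 + 2)*4) = -29*(-41 + (⅓ + 2)*4) = -29*(-41 + (7/3)*4) = -29*(-41 + 28/3) = -29*(-95/3) = 2755/3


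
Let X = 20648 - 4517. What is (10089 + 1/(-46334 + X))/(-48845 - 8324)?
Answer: -304718066/1726675307 ≈ -0.17648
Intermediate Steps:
X = 16131
(10089 + 1/(-46334 + X))/(-48845 - 8324) = (10089 + 1/(-46334 + 16131))/(-48845 - 8324) = (10089 + 1/(-30203))/(-57169) = (10089 - 1/30203)*(-1/57169) = (304718066/30203)*(-1/57169) = -304718066/1726675307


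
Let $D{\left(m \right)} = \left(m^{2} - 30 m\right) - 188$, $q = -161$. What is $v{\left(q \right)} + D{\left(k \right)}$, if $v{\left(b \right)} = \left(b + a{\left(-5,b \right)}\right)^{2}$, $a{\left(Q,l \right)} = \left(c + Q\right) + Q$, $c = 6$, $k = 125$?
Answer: $38912$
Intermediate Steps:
$D{\left(m \right)} = -188 + m^{2} - 30 m$
$a{\left(Q,l \right)} = 6 + 2 Q$ ($a{\left(Q,l \right)} = \left(6 + Q\right) + Q = 6 + 2 Q$)
$v{\left(b \right)} = \left(-4 + b\right)^{2}$ ($v{\left(b \right)} = \left(b + \left(6 + 2 \left(-5\right)\right)\right)^{2} = \left(b + \left(6 - 10\right)\right)^{2} = \left(b - 4\right)^{2} = \left(-4 + b\right)^{2}$)
$v{\left(q \right)} + D{\left(k \right)} = \left(-4 - 161\right)^{2} - \left(3938 - 15625\right) = \left(-165\right)^{2} - -11687 = 27225 + 11687 = 38912$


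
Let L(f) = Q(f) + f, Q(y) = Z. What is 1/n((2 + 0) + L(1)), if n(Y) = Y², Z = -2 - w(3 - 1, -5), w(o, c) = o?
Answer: 1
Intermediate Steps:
Z = -4 (Z = -2 - (3 - 1) = -2 - 1*2 = -2 - 2 = -4)
Q(y) = -4
L(f) = -4 + f
1/n((2 + 0) + L(1)) = 1/(((2 + 0) + (-4 + 1))²) = 1/((2 - 3)²) = 1/((-1)²) = 1/1 = 1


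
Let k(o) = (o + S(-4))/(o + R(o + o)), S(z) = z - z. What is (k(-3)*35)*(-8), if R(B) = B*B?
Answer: 280/11 ≈ 25.455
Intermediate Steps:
S(z) = 0
R(B) = B²
k(o) = o/(o + 4*o²) (k(o) = (o + 0)/(o + (o + o)²) = o/(o + (2*o)²) = o/(o + 4*o²))
(k(-3)*35)*(-8) = (35/(1 + 4*(-3)))*(-8) = (35/(1 - 12))*(-8) = (35/(-11))*(-8) = -1/11*35*(-8) = -35/11*(-8) = 280/11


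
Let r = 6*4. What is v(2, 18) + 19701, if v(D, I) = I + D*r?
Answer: 19767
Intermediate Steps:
r = 24
v(D, I) = I + 24*D (v(D, I) = I + D*24 = I + 24*D)
v(2, 18) + 19701 = (18 + 24*2) + 19701 = (18 + 48) + 19701 = 66 + 19701 = 19767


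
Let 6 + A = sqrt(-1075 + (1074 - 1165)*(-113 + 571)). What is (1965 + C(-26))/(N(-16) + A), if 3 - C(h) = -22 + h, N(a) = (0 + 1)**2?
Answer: -5040/21389 - 1008*I*sqrt(42753)/21389 ≈ -0.23564 - 9.7444*I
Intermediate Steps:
N(a) = 1 (N(a) = 1**2 = 1)
C(h) = 25 - h (C(h) = 3 - (-22 + h) = 3 + (22 - h) = 25 - h)
A = -6 + I*sqrt(42753) (A = -6 + sqrt(-1075 + (1074 - 1165)*(-113 + 571)) = -6 + sqrt(-1075 - 91*458) = -6 + sqrt(-1075 - 41678) = -6 + sqrt(-42753) = -6 + I*sqrt(42753) ≈ -6.0 + 206.77*I)
(1965 + C(-26))/(N(-16) + A) = (1965 + (25 - 1*(-26)))/(1 + (-6 + I*sqrt(42753))) = (1965 + (25 + 26))/(-5 + I*sqrt(42753)) = (1965 + 51)/(-5 + I*sqrt(42753)) = 2016/(-5 + I*sqrt(42753))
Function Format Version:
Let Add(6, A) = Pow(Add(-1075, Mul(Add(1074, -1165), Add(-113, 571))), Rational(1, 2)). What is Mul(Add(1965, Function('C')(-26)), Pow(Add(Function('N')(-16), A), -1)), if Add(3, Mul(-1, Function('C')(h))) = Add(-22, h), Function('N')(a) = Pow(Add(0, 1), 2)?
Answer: Add(Rational(-5040, 21389), Mul(Rational(-1008, 21389), I, Pow(42753, Rational(1, 2)))) ≈ Add(-0.23564, Mul(-9.7444, I))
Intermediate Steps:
Function('N')(a) = 1 (Function('N')(a) = Pow(1, 2) = 1)
Function('C')(h) = Add(25, Mul(-1, h)) (Function('C')(h) = Add(3, Mul(-1, Add(-22, h))) = Add(3, Add(22, Mul(-1, h))) = Add(25, Mul(-1, h)))
A = Add(-6, Mul(I, Pow(42753, Rational(1, 2)))) (A = Add(-6, Pow(Add(-1075, Mul(Add(1074, -1165), Add(-113, 571))), Rational(1, 2))) = Add(-6, Pow(Add(-1075, Mul(-91, 458)), Rational(1, 2))) = Add(-6, Pow(Add(-1075, -41678), Rational(1, 2))) = Add(-6, Pow(-42753, Rational(1, 2))) = Add(-6, Mul(I, Pow(42753, Rational(1, 2)))) ≈ Add(-6.0000, Mul(206.77, I)))
Mul(Add(1965, Function('C')(-26)), Pow(Add(Function('N')(-16), A), -1)) = Mul(Add(1965, Add(25, Mul(-1, -26))), Pow(Add(1, Add(-6, Mul(I, Pow(42753, Rational(1, 2))))), -1)) = Mul(Add(1965, Add(25, 26)), Pow(Add(-5, Mul(I, Pow(42753, Rational(1, 2)))), -1)) = Mul(Add(1965, 51), Pow(Add(-5, Mul(I, Pow(42753, Rational(1, 2)))), -1)) = Mul(2016, Pow(Add(-5, Mul(I, Pow(42753, Rational(1, 2)))), -1))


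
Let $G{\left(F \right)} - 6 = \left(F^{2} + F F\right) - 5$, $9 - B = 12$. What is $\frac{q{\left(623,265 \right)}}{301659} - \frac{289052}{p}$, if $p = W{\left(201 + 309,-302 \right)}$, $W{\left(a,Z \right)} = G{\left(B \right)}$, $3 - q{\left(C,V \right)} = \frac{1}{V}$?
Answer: $- \frac{23106711360934}{1518853065} \approx -15213.0$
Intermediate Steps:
$B = -3$ ($B = 9 - 12 = -3$)
$q{\left(C,V \right)} = 3 - \frac{1}{V}$
$G{\left(F \right)} = 1 + 2 F^{2}$ ($G{\left(F \right)} = 6 - \left(5 - F^{2} - F F\right) = 6 + \left(\left(F^{2} + F^{2}\right) - 5\right) = 6 + \left(2 F^{2} - 5\right) = 6 + \left(-5 + 2 F^{2}\right) = 1 + 2 F^{2}$)
$W{\left(a,Z \right)} = 19$ ($W{\left(a,Z \right)} = 1 + 2 \left(-3\right)^{2} = 1 + 2 \cdot 9 = 1 + 18 = 19$)
$p = 19$
$\frac{q{\left(623,265 \right)}}{301659} - \frac{289052}{p} = \frac{3 - \frac{1}{265}}{301659} - \frac{289052}{19} = \left(3 - \frac{1}{265}\right) \frac{1}{301659} - \frac{289052}{19} = \frac{794}{265} \cdot \frac{1}{301659} - \frac{289052}{19} = \frac{794}{79939635} - \frac{289052}{19} = - \frac{23106711360934}{1518853065}$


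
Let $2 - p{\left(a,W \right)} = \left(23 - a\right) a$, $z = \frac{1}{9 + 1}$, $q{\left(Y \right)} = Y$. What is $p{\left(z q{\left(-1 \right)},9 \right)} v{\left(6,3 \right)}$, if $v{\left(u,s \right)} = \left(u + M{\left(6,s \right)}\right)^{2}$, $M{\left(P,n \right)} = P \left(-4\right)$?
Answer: $\frac{34911}{25} \approx 1396.4$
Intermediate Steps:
$M{\left(P,n \right)} = - 4 P$
$z = \frac{1}{10} \approx 0.1$
$v{\left(u,s \right)} = \left(-24 + u\right)^{2}$ ($v{\left(u,s \right)} = \left(u - 24\right)^{2} = \left(-24 + u\right)^{2}$)
$p{\left(a,W \right)} = 2 - a \left(23 - a\right)$ ($p{\left(a,W \right)} = 2 - \left(23 - a\right) a = 2 - a \left(23 - a\right)$)
$p{\left(z q{\left(-1 \right)},9 \right)} v{\left(6,3 \right)} = \left(2 + \left(\frac{1}{10} \left(-1\right)\right)^{2} - 23 \cdot \frac{1}{10} \left(-1\right)\right) \left(-24 + 6\right)^{2} = \left(2 + \left(- \frac{1}{10}\right)^{2} - - \frac{23}{10}\right) \left(-18\right)^{2} = \left(2 + \frac{1}{100} + \frac{23}{10}\right) 324 = \frac{431}{100} \cdot 324 = \frac{34911}{25}$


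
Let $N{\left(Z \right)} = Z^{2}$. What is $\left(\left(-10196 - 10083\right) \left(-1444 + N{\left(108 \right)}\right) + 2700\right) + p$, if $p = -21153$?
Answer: $-207269833$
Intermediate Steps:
$\left(\left(-10196 - 10083\right) \left(-1444 + N{\left(108 \right)}\right) + 2700\right) + p = \left(\left(-10196 - 10083\right) \left(-1444 + 108^{2}\right) + 2700\right) - 21153 = \left(- 20279 \left(-1444 + 11664\right) + 2700\right) - 21153 = \left(\left(-20279\right) 10220 + 2700\right) - 21153 = \left(-207251380 + 2700\right) - 21153 = -207248680 - 21153 = -207269833$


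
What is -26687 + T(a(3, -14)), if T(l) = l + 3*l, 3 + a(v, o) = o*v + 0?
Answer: -26867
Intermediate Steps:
a(v, o) = -3 + o*v (a(v, o) = -3 + (o*v + 0) = -3 + o*v)
T(l) = 4*l
-26687 + T(a(3, -14)) = -26687 + 4*(-3 - 14*3) = -26687 + 4*(-3 - 42) = -26687 + 4*(-45) = -26687 - 180 = -26867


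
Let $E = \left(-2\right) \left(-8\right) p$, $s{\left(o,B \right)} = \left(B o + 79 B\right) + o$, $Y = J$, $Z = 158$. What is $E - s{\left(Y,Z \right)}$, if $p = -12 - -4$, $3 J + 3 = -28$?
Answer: $-10967$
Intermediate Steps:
$J = - \frac{31}{3}$ ($J = -1 + \frac{1}{3} \left(-28\right) = -1 - \frac{28}{3} = - \frac{31}{3} \approx -10.333$)
$Y = - \frac{31}{3} \approx -10.333$
$s{\left(o,B \right)} = o + 79 B + B o$ ($s{\left(o,B \right)} = \left(79 B + B o\right) + o = o + 79 B + B o$)
$p = -8$ ($p = -12 + 4 = -8$)
$E = -128$ ($E = \left(-2\right) \left(-8\right) \left(-8\right) = 16 \left(-8\right) = -128$)
$E - s{\left(Y,Z \right)} = -128 - \left(- \frac{31}{3} + 79 \cdot 158 + 158 \left(- \frac{31}{3}\right)\right) = -128 - \left(- \frac{31}{3} + 12482 - \frac{4898}{3}\right) = -128 - 10839 = -10967$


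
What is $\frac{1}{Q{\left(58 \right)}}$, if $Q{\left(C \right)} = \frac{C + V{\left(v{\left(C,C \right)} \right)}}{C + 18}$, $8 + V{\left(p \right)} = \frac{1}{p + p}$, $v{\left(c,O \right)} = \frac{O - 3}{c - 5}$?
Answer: $\frac{8360}{5553} \approx 1.5055$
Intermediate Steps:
$v{\left(c,O \right)} = \frac{-3 + O}{-5 + c}$
$V{\left(p \right)} = -8 + \frac{1}{2 p}$ ($V{\left(p \right)} = -8 + \frac{1}{p + p} = -8 + \frac{1}{2 p}$)
$Q{\left(C \right)} = \frac{-8 + C + \frac{-5 + C}{2 \left(-3 + C\right)}}{18 + C}$ ($Q{\left(C \right)} = \frac{C - \left(8 - \frac{1}{2 \frac{-3 + C}{-5 + C}}\right)}{C + 18} = \frac{C + \left(-8 + \frac{\frac{1}{-3 + C} \left(-5 + C\right)}{2}\right)}{18 + C} = \frac{C + \left(-8 + \frac{-5 + C}{2 \left(-3 + C\right)}\right)}{18 + C} = \frac{-8 + C + \frac{-5 + C}{2 \left(-3 + C\right)}}{18 + C}$)
$\frac{1}{Q{\left(58 \right)}} = \frac{1}{\frac{1}{2} \frac{1}{-3 + 58} \frac{1}{18 + 58} \left(-5 + 58 + 2 \left(-8 + 58\right) \left(-3 + 58\right)\right)} = \frac{1}{\frac{1}{2} \cdot \frac{1}{55} \cdot \frac{1}{76} \left(-5 + 58 + 2 \cdot 50 \cdot 55\right)} = \frac{1}{\frac{1}{2} \cdot \frac{1}{55} \cdot \frac{1}{76} \left(-5 + 58 + 5500\right)} = \frac{1}{\frac{1}{2} \cdot \frac{1}{55} \cdot \frac{1}{76} \cdot 5553} = \frac{1}{\frac{5553}{8360}} = \frac{8360}{5553}$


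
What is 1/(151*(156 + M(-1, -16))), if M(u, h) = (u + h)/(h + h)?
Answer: 32/756359 ≈ 4.2308e-5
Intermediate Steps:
M(u, h) = (h + u)/(2*h) (M(u, h) = (h + u)/((2*h)) = (h + u)*(1/(2*h)) = (h + u)/(2*h))
1/(151*(156 + M(-1, -16))) = 1/(151*(156 + (½)*(-16 - 1)/(-16))) = 1/(151*(156 + (½)*(-1/16)*(-17))) = 1/(151*(156 + 17/32)) = 1/(151*(5009/32)) = 1/(756359/32) = 32/756359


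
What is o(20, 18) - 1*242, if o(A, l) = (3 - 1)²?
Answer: -238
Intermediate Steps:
o(A, l) = 4 (o(A, l) = 2² = 4)
o(20, 18) - 1*242 = 4 - 1*242 = 4 - 242 = -238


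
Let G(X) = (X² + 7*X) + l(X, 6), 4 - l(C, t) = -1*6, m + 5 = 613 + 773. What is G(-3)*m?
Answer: -2762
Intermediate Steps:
m = 1381 (m = -5 + (613 + 773) = -5 + 1386 = 1381)
l(C, t) = 10 (l(C, t) = 4 - (-1)*6 = 4 - 1*(-6) = 4 + 6 = 10)
G(X) = 10 + X² + 7*X (G(X) = (X² + 7*X) + 10 = 10 + X² + 7*X)
G(-3)*m = (10 + (-3)² + 7*(-3))*1381 = (10 + 9 - 21)*1381 = -2*1381 = -2762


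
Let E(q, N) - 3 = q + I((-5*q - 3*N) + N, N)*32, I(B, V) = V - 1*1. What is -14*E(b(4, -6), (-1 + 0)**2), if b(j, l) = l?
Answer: 42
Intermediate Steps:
I(B, V) = -1 + V (I(B, V) = V - 1 = -1 + V)
E(q, N) = -29 + q + 32*N (E(q, N) = 3 + (q + (-1 + N)*32) = 3 + (q + (-32 + 32*N)) = 3 + (-32 + q + 32*N) = -29 + q + 32*N)
-14*E(b(4, -6), (-1 + 0)**2) = -14*(-29 - 6 + 32*(-1 + 0)**2) = -14*(-29 - 6 + 32*(-1)**2) = -14*(-29 - 6 + 32*1) = -14*(-29 - 6 + 32) = -14*(-3) = 42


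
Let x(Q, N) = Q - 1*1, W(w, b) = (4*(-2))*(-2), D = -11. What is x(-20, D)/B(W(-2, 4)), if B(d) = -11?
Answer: 21/11 ≈ 1.9091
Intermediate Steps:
W(w, b) = 16 (W(w, b) = -8*(-2) = 16)
x(Q, N) = -1 + Q (x(Q, N) = Q - 1 = -1 + Q)
x(-20, D)/B(W(-2, 4)) = (-1 - 20)/(-11) = -21*(-1/11) = 21/11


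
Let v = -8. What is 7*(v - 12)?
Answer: -140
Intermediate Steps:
7*(v - 12) = 7*(-8 - 12) = 7*(-20) = -140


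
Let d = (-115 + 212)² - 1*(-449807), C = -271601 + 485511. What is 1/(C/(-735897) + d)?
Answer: 735897/337935462842 ≈ 2.1776e-6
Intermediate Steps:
C = 213910
d = 459216 (d = 97² + 449807 = 9409 + 449807 = 459216)
1/(C/(-735897) + d) = 1/(213910/(-735897) + 459216) = 1/(213910*(-1/735897) + 459216) = 1/(-213910/735897 + 459216) = 1/(337935462842/735897) = 735897/337935462842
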